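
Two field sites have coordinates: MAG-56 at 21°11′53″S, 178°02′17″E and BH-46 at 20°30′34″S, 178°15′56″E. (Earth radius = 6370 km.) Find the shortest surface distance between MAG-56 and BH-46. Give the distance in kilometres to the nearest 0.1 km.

80.1 km

MAG-56: φ = -21.19806°, λ = +178.03806°
BH-46: φ = -20.50944°, λ = +178.26556°
Δφ = 0.6886°,  Δλ = 0.2275°
a = sin²(Δφ/2) + cos φ₁ cos φ₂ sin²(Δλ/2) = 0.000040
c = 2·arcsin(√a) = 0.012578 rad = 0.7207°
d = R·c = 6370 × 0.012578 = 80.1 km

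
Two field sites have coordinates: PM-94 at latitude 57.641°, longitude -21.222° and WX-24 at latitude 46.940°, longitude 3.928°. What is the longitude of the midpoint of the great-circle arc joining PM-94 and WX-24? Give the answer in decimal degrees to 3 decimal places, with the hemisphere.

7.099°W

Bx = cos φ₂ cos Δλ = 0.618037,  By = cos φ₂ sin Δλ = 0.290167
φₘ = atan2(sin φ₁ + sin φ₂, √((cos φ₁ + Bx)² + By²)) = 52.95151°
λₘ = λ₁ + atan2(By, cos φ₁ + Bx) = -7.09916°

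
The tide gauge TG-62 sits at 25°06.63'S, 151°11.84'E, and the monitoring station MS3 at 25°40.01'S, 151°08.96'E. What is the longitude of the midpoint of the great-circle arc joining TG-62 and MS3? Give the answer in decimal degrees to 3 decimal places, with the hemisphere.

TG-62: φ = -25.11050°, λ = +151.19733°
MS3: φ = -25.66683°, λ = +151.14933°
Bx = cos φ₂ cos Δλ = 0.901328,  By = cos φ₂ sin Δλ = -0.000755
φₘ = atan2(sin φ₁ + sin φ₂, √((cos φ₁ + Bx)² + By²)) = -25.38867°
λₘ = λ₁ + atan2(By, cos φ₁ + Bx) = 151.17339°

151.173°E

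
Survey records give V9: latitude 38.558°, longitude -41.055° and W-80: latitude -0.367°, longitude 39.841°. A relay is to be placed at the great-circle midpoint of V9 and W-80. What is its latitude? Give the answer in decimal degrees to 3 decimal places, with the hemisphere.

24.345°N

Bx = cos φ₂ cos Δλ = 0.158224,  By = cos φ₂ sin Δλ = 0.987383
φₘ = atan2(sin φ₁ + sin φ₂, √((cos φ₁ + Bx)² + By²)) = 24.34520°
λₘ = λ₁ + atan2(By, cos φ₁ + Bx) = 5.34714°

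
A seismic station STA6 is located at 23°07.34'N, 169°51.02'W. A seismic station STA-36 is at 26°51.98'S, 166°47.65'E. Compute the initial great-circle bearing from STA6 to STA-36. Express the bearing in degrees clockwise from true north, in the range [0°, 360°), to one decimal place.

STA6: φ = +23.12233°, λ = -169.85033°
STA-36: φ = -26.86633°, λ = +166.79417°
Δλ = -23.3555°
y = sin Δλ · cos φ₂ = -0.353645
x = cos φ₁ sin φ₂ − sin φ₁ cos φ₂ cos Δλ = -0.737214
θ = atan2(y, x) = -154.3727° → 205.6273° (mod 360°)

205.6°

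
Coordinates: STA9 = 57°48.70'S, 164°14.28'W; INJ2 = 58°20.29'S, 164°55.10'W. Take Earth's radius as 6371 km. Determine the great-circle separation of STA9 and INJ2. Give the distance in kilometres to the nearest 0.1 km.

70.9 km

STA9: φ = -57.81167°, λ = -164.23800°
INJ2: φ = -58.33817°, λ = -164.91833°
Δφ = -0.5265°,  Δλ = -0.6803°
a = sin²(Δφ/2) + cos φ₁ cos φ₂ sin²(Δλ/2) = 0.000031
c = 2·arcsin(√a) = 0.011129 rad = 0.6377°
d = R·c = 6371 × 0.011129 = 70.9 km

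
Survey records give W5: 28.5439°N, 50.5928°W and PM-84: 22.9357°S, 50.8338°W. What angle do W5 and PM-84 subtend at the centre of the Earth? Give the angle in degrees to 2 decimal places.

Δφ = -51.4796°,  Δλ = -0.2410°
a = sin²(Δφ/2) + cos φ₁ cos φ₂ sin²(Δλ/2) = 0.188607
c = 2·arcsin(√a) = 0.898498 rad = 51.4801°

51.48°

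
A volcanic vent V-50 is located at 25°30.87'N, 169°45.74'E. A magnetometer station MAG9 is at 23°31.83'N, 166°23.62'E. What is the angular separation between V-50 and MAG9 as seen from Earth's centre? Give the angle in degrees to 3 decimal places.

3.651°

V-50: φ = +25.51450°, λ = +169.76233°
MAG9: φ = +23.53050°, λ = +166.39367°
Δφ = -1.9840°,  Δλ = -3.3687°
a = sin²(Δφ/2) + cos φ₁ cos φ₂ sin²(Δλ/2) = 0.001015
c = 2·arcsin(√a) = 0.063716 rad = 3.6507°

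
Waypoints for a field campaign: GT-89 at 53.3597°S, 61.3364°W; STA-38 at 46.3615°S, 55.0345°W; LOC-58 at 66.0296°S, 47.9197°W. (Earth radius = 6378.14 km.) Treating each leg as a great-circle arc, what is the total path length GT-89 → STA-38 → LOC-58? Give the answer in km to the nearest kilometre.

3130 km

GT-89→STA-38: c = 0.141104 rad, d = 899.98 km
STA-38→LOC-58: c = 0.349631 rad, d = 2229.99 km
Total = 899.98 + 2229.99 = 3129.98 km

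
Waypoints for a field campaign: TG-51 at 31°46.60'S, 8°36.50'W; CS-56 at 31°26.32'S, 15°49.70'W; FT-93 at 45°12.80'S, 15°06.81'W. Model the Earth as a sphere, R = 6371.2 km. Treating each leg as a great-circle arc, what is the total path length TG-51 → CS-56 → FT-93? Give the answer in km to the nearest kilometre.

2218 km

TG-51: φ = -31.77667°, λ = -8.60833°
CS-56: φ = -31.43867°, λ = -15.82833°
FT-93: φ = -45.21333°, λ = -15.11350°
TG-51→CS-56: c = 0.107462 rad, d = 684.66 km
CS-56→FT-93: c = 0.240610 rad, d = 1532.97 km
Total = 684.66 + 1532.97 = 2217.63 km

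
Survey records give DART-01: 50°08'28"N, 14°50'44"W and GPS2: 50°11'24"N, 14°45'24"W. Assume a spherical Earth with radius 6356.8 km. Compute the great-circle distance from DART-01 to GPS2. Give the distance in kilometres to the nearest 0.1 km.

8.3 km

DART-01: φ = +50.14111°, λ = -14.84556°
GPS2: φ = +50.19000°, λ = -14.75667°
Δφ = 0.0489°,  Δλ = 0.0889°
a = sin²(Δφ/2) + cos φ₁ cos φ₂ sin²(Δλ/2) = 0.000000
c = 2·arcsin(√a) = 0.001310 rad = 0.0750°
d = R·c = 6356.8 × 0.001310 = 8.3 km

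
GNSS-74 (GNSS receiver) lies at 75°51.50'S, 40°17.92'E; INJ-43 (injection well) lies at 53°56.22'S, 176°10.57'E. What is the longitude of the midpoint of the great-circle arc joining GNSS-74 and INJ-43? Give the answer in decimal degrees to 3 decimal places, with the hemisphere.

153.806°E

GNSS-74: φ = -75.85833°, λ = +40.29867°
INJ-43: φ = -53.93700°, λ = +176.17617°
Bx = cos φ₂ cos Δλ = -0.422582,  By = cos φ₂ sin Δλ = 0.409832
φₘ = atan2(sin φ₁ + sin φ₂, √((cos φ₁ + Bx)² + By²)) = -75.89081°
λₘ = λ₁ + atan2(By, cos φ₁ + Bx) = 153.80588°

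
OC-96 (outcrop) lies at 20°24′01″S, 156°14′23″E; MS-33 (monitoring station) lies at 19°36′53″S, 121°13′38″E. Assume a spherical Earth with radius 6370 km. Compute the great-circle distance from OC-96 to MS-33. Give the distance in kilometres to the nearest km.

3652 km

OC-96: φ = -20.40028°, λ = +156.23972°
MS-33: φ = -19.61472°, λ = +121.22722°
Δφ = 0.7856°,  Δλ = -35.0125°
a = sin²(Δφ/2) + cos φ₁ cos φ₂ sin²(Δλ/2) = 0.079937
c = 2·arcsin(√a) = 0.573280 rad = 32.8465°
d = R·c = 6370 × 0.573280 = 3651.8 km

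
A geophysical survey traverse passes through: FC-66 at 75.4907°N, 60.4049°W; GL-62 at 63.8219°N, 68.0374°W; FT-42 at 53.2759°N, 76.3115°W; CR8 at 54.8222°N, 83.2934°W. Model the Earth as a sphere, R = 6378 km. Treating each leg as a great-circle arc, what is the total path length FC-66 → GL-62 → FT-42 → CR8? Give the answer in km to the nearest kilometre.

3083 km

FC-66→GL-62: c = 0.208445 rad, d = 1329.46 km
GL-62→FT-42: c = 0.198506 rad, d = 1266.07 km
FT-42→CR8: c = 0.076422 rad, d = 487.42 km
Total = 1329.46 + 1266.07 + 487.42 = 3082.95 km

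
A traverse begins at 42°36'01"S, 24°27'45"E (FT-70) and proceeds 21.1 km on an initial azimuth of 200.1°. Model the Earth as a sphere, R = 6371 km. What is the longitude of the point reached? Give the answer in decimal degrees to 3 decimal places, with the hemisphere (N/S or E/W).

24.374°E

FT-70: φ = -42.60028°, λ = +24.46250°
δ = d/R = 21.1/6371 = 0.003312 rad
φ₂ = arcsin(sin φ₁ cos δ + cos φ₁ sin δ cos θ)
   = arcsin(-0.67688·0.99999 + 0.73609·0.00331·-0.93909) = -42.77844°
λ₂ = λ₁ + atan2(sin θ sin δ cos φ₁, cos δ − sin φ₁ sin φ₂) = 24.37365°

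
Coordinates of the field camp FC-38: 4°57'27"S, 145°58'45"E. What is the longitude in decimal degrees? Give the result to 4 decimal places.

145.9792°E

145° + 58′/60 + 45″/3600 = 145 + 0.96667 + 0.01250 = 145.9792°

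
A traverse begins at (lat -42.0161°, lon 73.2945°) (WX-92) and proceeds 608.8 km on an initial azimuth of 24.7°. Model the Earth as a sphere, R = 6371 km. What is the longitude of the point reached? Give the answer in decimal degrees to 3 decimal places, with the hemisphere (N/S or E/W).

76.156°E

δ = d/R = 608.8/6371 = 0.095558 rad
φ₂ = arcsin(sin φ₁ cos δ + cos φ₁ sin δ cos θ)
   = arcsin(-0.66934·0.99544 + 0.74296·0.09541·0.90851) = -37.00494°
λ₂ = λ₁ + atan2(sin θ sin δ cos φ₁, cos δ − sin φ₁ sin φ₂) = 76.15622°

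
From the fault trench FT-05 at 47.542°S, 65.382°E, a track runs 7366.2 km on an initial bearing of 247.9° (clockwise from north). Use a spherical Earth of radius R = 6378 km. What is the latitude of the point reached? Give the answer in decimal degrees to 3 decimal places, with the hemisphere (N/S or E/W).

δ = d/R = 7366.2/6378 = 1.154939 rad
φ₂ = arcsin(sin φ₁ cos δ + cos φ₁ sin δ cos θ)
   = arcsin(-0.73777·0.40397 + 0.67505·0.91477·-0.37622) = -32.03015°
λ₂ = λ₁ + atan2(sin θ sin δ cos φ₁, cos δ − sin φ₁ sin φ₂) = -23.34786°

32.030°S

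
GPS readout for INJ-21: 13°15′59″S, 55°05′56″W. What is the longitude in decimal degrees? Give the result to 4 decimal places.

55.0989°W

55° + 5′/60 + 56″/3600 = 55 + 0.08333 + 0.01556 = 55.0989°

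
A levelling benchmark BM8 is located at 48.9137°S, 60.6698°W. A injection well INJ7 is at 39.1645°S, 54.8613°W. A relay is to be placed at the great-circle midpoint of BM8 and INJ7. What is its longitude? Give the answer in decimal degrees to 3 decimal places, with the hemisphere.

Bx = cos φ₂ cos Δλ = 0.771355,  By = cos φ₂ sin Δλ = 0.078467
φₘ = atan2(sin φ₁ + sin φ₂, √((cos φ₁ + Bx)² + By²)) = -44.07565°
λₘ = λ₁ + atan2(By, cos φ₁ + Bx) = -57.52583°

57.526°W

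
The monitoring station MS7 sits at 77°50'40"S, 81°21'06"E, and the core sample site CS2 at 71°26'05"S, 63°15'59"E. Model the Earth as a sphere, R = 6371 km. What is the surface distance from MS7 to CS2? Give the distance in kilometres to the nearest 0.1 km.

881.8 km

MS7: φ = -77.84444°, λ = +81.35167°
CS2: φ = -71.43472°, λ = +63.26639°
Δφ = 6.4097°,  Δλ = -18.0853°
a = sin²(Δφ/2) + cos φ₁ cos φ₂ sin²(Δλ/2) = 0.004782
c = 2·arcsin(√a) = 0.138408 rad = 7.9302°
d = R·c = 6371 × 0.138408 = 881.8 km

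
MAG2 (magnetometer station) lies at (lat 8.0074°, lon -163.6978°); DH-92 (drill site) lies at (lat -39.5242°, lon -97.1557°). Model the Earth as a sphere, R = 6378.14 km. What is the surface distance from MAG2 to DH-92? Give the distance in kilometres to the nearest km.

8634 km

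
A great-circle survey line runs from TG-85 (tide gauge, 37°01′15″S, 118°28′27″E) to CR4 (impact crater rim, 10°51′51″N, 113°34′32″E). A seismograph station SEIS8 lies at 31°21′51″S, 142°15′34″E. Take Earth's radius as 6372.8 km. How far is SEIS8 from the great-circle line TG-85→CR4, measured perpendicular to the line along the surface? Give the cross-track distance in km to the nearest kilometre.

TG-85: φ = -37.02083°, λ = +118.47417°
CR4: φ = +10.86417°, λ = +113.57556°
SEIS8: φ = -31.36417°, λ = +142.25944°
δ₁₃ = central angle TG-85→SEIS8 = 0.356211 rad  (haversine)
θ₁₃ = bearing TG-85→SEIS8 = 80.942°,  θ₁₂ = bearing TG-85→CR4 = 353.531°
dₓₜ = R·arcsin(sin δ₁₃ · sin(θ₁₃ − θ₁₂)) = 6372.8·arcsin(0.34873·sin(-272.589°)) = 2267.641 km
|dₓₜ| = 2267.641 km

2268 km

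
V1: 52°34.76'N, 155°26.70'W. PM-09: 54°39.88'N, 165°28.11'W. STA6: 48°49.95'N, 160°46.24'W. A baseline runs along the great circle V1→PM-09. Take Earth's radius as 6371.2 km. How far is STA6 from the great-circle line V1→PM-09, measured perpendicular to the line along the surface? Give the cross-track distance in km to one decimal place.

V1: φ = +52.57933°, λ = -155.44500°
PM-09: φ = +54.66467°, λ = -165.46850°
STA6: φ = +48.83250°, λ = -160.77067°
δ₁₃ = central angle V1→STA6 = 0.087939 rad  (haversine)
θ₁₃ = bearing V1→STA6 = 224.080°,  θ₁₂ = bearing V1→PM-09 = 293.322°
dₓₜ = R·arcsin(sin δ₁₃ · sin(θ₁₃ − θ₁₂)) = 6371.2·arcsin(0.08783·sin(-69.242°)) = -523.823 km
|dₓₜ| = 523.823 km

523.8 km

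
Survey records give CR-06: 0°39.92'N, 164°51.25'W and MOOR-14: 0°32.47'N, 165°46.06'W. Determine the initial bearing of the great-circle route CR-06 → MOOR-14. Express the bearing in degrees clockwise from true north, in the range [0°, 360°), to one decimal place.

262.3°

CR-06: φ = +0.66533°, λ = -164.85417°
MOOR-14: φ = +0.54117°, λ = -165.76767°
Δλ = -0.9135°
y = sin Δλ · cos φ₂ = -0.015942
x = cos φ₁ sin φ₂ − sin φ₁ cos φ₂ cos Δλ = -0.002166
θ = atan2(y, x) = -97.7359° → 262.2641° (mod 360°)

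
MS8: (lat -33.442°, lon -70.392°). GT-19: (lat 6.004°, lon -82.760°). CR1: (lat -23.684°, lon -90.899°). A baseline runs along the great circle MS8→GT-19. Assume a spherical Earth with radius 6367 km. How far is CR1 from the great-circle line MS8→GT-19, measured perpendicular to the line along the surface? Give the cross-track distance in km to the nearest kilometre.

1668 km

δ₁₃ = central angle MS8→CR1 = 0.356549 rad  (haversine)
θ₁₃ = bearing MS8→CR1 = 293.201°,  θ₁₂ = bearing MS8→GT-19 = 341.113°
dₓₜ = R·arcsin(sin δ₁₃ · sin(θ₁₃ − θ₁₂)) = 6367·arcsin(0.34904·sin(-47.913°)) = -1668.283 km
|dₓₜ| = 1668.283 km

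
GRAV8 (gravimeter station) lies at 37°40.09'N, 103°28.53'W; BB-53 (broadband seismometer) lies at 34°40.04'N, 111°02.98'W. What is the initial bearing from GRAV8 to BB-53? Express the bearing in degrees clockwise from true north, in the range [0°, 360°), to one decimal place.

GRAV8: φ = +37.66817°, λ = -103.47550°
BB-53: φ = +34.66733°, λ = -111.04967°
Δλ = -7.5742°
y = sin Δλ · cos φ₂ = -0.108409
x = cos φ₁ sin φ₂ − sin φ₁ cos φ₂ cos Δλ = -0.047965
θ = atan2(y, x) = -113.8669° → 246.1331° (mod 360°)

246.1°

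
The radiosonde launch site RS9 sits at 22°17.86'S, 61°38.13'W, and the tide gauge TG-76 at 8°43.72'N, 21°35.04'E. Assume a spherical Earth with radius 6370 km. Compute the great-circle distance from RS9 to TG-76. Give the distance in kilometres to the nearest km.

9685 km

RS9: φ = -22.29767°, λ = -61.63550°
TG-76: φ = +8.72867°, λ = +21.58400°
Δφ = 31.0263°,  Δλ = 83.2195°
a = sin²(Δφ/2) + cos φ₁ cos φ₂ sin²(Δλ/2) = 0.474803
c = 2·arcsin(√a) = 1.520381 rad = 87.1114°
d = R·c = 6370 × 1.520381 = 9684.8 km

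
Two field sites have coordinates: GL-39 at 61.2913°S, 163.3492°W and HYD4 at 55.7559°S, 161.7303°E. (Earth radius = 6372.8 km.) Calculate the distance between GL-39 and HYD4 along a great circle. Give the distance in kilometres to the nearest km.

2091 km

Δφ = 5.5354°,  Δλ = -34.9205°
a = sin²(Δφ/2) + cos φ₁ cos φ₂ sin²(Δλ/2) = 0.026666
c = 2·arcsin(√a) = 0.328066 rad = 18.7968°
d = R·c = 6372.8 × 0.328066 = 2090.7 km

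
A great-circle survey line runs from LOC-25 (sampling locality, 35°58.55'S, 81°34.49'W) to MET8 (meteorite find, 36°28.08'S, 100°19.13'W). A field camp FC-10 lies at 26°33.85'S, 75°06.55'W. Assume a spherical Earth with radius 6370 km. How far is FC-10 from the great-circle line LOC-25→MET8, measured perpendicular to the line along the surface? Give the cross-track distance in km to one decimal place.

932.3 km

LOC-25: φ = -35.97583°, λ = -81.57483°
MET8: φ = -36.46800°, λ = -100.31883°
FC-10: φ = -26.56417°, λ = -75.10917°
δ₁₃ = central angle LOC-25→FC-10 = 0.190367 rad  (haversine)
θ₁₃ = bearing LOC-25→FC-10 = 32.161°,  θ₁₂ = bearing LOC-25→MET8 = 262.582°
dₓₜ = R·arcsin(sin δ₁₃ · sin(θ₁₃ − θ₁₂)) = 6370·arcsin(0.18922·sin(-230.421°)) = 932.330 km
|dₓₜ| = 932.330 km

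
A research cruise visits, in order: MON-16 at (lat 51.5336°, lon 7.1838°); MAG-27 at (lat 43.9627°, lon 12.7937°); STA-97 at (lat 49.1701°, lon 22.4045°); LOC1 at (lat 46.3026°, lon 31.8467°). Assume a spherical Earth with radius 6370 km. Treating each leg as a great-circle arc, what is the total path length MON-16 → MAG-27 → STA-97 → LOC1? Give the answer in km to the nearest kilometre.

MON-16→MAG-27: c = 0.147524 rad, d = 939.73 km
MAG-27→STA-97: c = 0.146641 rad, d = 934.10 km
STA-97→LOC1: c = 0.121498 rad, d = 773.94 km
Total = 939.73 + 934.10 + 773.94 = 2647.77 km

2648 km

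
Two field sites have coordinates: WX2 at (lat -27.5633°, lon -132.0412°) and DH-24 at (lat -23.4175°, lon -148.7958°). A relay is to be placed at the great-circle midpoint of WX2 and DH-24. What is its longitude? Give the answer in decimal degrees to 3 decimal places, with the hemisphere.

140.564°W

Bx = cos φ₂ cos Δλ = 0.878678,  By = cos φ₂ sin Δλ = -0.264529
φₘ = atan2(sin φ₁ + sin φ₂, √((cos φ₁ + Bx)² + By²)) = -25.72989°
λₘ = λ₁ + atan2(By, cos φ₁ + Bx) = -140.56410°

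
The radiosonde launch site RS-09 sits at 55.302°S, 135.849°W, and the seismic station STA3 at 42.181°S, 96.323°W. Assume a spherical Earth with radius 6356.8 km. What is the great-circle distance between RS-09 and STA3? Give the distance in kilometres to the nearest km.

3180 km

Δφ = 13.1210°,  Δλ = 39.5260°
a = sin²(Δφ/2) + cos φ₁ cos φ₂ sin²(Δλ/2) = 0.061282
c = 2·arcsin(√a) = 0.500307 rad = 28.6655°
d = R·c = 6356.8 × 0.500307 = 3180.4 km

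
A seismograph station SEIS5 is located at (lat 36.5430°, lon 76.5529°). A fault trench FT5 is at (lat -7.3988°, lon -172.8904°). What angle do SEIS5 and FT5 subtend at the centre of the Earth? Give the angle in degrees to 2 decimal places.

110.88°

Δφ = -43.9418°,  Δλ = 110.5567°
a = sin²(Δφ/2) + cos φ₁ cos φ₂ sin²(Δλ/2) = 0.678216
c = 2·arcsin(√a) = 1.935242 rad = 110.8812°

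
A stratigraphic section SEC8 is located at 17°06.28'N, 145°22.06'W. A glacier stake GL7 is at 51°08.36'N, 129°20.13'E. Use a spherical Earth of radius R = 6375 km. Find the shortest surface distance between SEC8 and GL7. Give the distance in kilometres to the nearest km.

8217 km

SEC8: φ = +17.10467°, λ = -145.36767°
GL7: φ = +51.13933°, λ = +129.33550°
Δφ = 34.0347°,  Δλ = -85.2968°
a = sin²(Δφ/2) + cos φ₁ cos φ₂ sin²(Δλ/2) = 0.360904
c = 2·arcsin(√a) = 1.288885 rad = 73.8477°
d = R·c = 6375 × 1.288885 = 8216.6 km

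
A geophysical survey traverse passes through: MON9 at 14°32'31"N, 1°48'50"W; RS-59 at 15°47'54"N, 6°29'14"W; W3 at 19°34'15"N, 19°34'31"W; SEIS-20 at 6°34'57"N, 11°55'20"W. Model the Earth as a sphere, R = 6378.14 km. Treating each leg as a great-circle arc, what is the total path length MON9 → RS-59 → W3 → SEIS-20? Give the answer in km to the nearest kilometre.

MON9: φ = +14.54194°, λ = -1.81389°
RS-59: φ = +15.79833°, λ = -6.48722°
W3: φ = +19.57083°, λ = -19.57528°
SEIS-20: φ = +6.58250°, λ = -11.92222°
MON9→RS-59: c = 0.081716 rad, d = 521.20 km
RS-59→W3: c = 0.227286 rad, d = 1449.66 km
W3→SEIS-20: c = 0.261209 rad, d = 1666.03 km
Total = 521.20 + 1449.66 + 1666.03 = 3636.89 km

3637 km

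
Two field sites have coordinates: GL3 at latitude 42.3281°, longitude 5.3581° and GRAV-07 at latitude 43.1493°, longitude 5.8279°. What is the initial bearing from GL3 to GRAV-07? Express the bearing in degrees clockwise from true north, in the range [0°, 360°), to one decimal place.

22.6°

Δλ = 0.4698°
y = sin Δλ · cos φ₂ = 0.005982
x = cos φ₁ sin φ₂ − sin φ₁ cos φ₂ cos Δλ = 0.014349
θ = atan2(y, x) = 22.6318° → 22.6318° (mod 360°)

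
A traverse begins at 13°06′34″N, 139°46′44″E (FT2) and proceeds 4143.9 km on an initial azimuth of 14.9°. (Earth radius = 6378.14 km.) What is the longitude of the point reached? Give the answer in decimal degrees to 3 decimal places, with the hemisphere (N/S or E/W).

FT2: φ = +13.10944°, λ = +139.77889°
δ = d/R = 4143.9/6378.14 = 0.649704 rad
φ₂ = arcsin(sin φ₁ cos δ + cos φ₁ sin δ cos θ)
   = arcsin(0.22681·0.79626 + 0.97394·0.60495·0.96638) = 48.58828°
λ₂ = λ₁ + atan2(sin θ sin δ cos φ₁, cos δ − sin φ₁ sin φ₂) = 153.38016°

153.380°E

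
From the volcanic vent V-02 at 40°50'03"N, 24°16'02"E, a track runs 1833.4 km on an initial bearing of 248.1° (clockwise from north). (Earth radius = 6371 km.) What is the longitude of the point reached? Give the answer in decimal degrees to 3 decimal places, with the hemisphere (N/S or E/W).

5.934°E

V-02: φ = +40.83417°, λ = +24.26722°
δ = d/R = 1833.4/6371 = 0.287773 rad
φ₂ = arcsin(sin φ₁ cos δ + cos φ₁ sin δ cos θ)
   = arcsin(0.65387·0.95888 + 0.75661·0.28382·-0.37299) = 33.15385°
λ₂ = λ₁ + atan2(sin θ sin δ cos φ₁, cos δ − sin φ₁ sin φ₂) = 5.93407°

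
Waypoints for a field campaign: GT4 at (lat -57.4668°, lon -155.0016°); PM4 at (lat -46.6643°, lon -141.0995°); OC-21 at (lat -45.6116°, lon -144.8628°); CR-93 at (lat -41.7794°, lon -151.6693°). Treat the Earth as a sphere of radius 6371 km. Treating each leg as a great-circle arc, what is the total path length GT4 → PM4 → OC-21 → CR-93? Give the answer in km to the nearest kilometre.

2531 km

GT4→PM4: c = 0.239452 rad, d = 1525.55 km
PM4→OC-21: c = 0.049075 rad, d = 312.66 km
OC-21→CR-93: c = 0.108796 rad, d = 693.14 km
Total = 1525.55 + 312.66 + 693.14 = 2531.34 km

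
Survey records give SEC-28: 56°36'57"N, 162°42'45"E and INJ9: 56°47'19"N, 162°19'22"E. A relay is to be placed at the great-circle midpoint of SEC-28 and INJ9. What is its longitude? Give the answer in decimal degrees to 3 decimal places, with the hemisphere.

162.518°E

SEC-28: φ = +56.61583°, λ = +162.71250°
INJ9: φ = +56.78861°, λ = +162.32278°
Bx = cos φ₂ cos Δλ = 0.547717,  By = cos φ₂ sin Δλ = -0.003726
φₘ = atan2(sin φ₁ + sin φ₂, √((cos φ₁ + Bx)² + By²)) = 56.70237°
λₘ = λ₁ + atan2(By, cos φ₁ + Bx) = 162.51809°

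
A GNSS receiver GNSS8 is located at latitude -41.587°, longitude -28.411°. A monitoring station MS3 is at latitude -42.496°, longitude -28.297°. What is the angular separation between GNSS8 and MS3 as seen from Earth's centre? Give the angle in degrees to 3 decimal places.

Δφ = -0.9090°,  Δλ = 0.1140°
a = sin²(Δφ/2) + cos φ₁ cos φ₂ sin²(Δλ/2) = 0.000063
c = 2·arcsin(√a) = 0.015934 rad = 0.9129°

0.913°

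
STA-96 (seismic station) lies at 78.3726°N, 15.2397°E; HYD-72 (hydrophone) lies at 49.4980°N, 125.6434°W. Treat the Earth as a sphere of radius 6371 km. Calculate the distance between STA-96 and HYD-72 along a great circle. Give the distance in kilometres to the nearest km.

Δφ = -28.8746°,  Δλ = -140.8831°
a = sin²(Δφ/2) + cos φ₁ cos φ₂ sin²(Δλ/2) = 0.178390
c = 2·arcsin(√a) = 0.872100 rad = 49.9677°
d = R·c = 6371 × 0.872100 = 5556.1 km

5556 km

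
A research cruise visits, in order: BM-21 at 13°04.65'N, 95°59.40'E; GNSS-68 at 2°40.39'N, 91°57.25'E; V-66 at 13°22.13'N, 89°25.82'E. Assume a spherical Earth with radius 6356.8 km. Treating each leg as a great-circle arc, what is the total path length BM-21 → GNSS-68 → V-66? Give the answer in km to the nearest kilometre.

2455 km

BM-21: φ = +13.07750°, λ = +95.99000°
GNSS-68: φ = +2.67317°, λ = +91.95417°
V-66: φ = +13.36883°, λ = +89.43033°
BM-21→GNSS-68: c = 0.194497 rad, d = 1236.38 km
GNSS-68→V-66: c = 0.191687 rad, d = 1218.52 km
Total = 1236.38 + 1218.52 = 2454.90 km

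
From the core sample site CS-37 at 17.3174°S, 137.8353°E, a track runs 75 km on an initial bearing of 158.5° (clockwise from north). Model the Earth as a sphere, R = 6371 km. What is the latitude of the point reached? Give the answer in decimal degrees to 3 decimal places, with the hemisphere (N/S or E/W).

17.945°S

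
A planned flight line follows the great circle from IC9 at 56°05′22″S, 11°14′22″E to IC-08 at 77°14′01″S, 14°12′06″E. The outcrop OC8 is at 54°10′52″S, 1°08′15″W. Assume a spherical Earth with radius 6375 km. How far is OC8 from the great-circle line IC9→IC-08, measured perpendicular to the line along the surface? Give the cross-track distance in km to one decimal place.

796.9 km

IC9: φ = -56.08944°, λ = +11.23944°
IC-08: φ = -77.23361°, λ = +14.20167°
OC8: φ = -54.18111°, λ = -1.13750°
δ₁₃ = central angle IC9→OC8 = 0.127702 rad  (haversine)
θ₁₃ = bearing IC9→OC8 = 279.953°,  θ₁₂ = bearing IC9→IC-08 = 178.188°
dₓₜ = R·arcsin(sin δ₁₃ · sin(θ₁₃ − θ₁₂)) = 6375·arcsin(0.12736·sin(101.765°)) = 796.907 km
|dₓₜ| = 796.907 km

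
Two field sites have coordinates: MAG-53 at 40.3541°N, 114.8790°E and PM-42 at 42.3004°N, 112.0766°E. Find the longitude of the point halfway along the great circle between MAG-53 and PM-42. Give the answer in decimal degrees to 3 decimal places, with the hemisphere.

113.499°E

Bx = cos φ₂ cos Δλ = 0.738742,  By = cos φ₂ sin Δλ = -0.036162
φₘ = atan2(sin φ₁ + sin φ₂, √((cos φ₁ + Bx)² + By²)) = 41.33575°
λₘ = λ₁ + atan2(By, cos φ₁ + Bx) = 113.49873°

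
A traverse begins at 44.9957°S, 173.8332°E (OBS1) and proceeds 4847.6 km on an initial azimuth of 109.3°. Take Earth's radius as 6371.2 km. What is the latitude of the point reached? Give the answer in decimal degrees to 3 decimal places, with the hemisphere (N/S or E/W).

δ = d/R = 4847.6/6371.2 = 0.760861 rad
φ₂ = arcsin(sin φ₁ cos δ + cos φ₁ sin δ cos θ)
   = arcsin(-0.70705·0.72424 + 0.70716·0.68955·-0.33051) = -42.31788°
λ₂ = λ₁ + atan2(sin θ sin δ cos φ₁, cos δ − sin φ₁ sin φ₂) = -124.50759°

42.318°S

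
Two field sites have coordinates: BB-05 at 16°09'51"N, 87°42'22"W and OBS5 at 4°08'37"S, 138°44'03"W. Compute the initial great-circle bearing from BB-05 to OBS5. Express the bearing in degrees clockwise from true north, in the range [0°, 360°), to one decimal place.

BB-05: φ = +16.16417°, λ = -87.70611°
OBS5: φ = -4.14361°, λ = -138.73417°
Δλ = -51.0281°
y = sin Δλ · cos φ₂ = -0.775422
x = cos φ₁ sin φ₂ − sin φ₁ cos φ₂ cos Δλ = -0.244033
θ = atan2(y, x) = -107.4693° → 252.5307° (mod 360°)

252.5°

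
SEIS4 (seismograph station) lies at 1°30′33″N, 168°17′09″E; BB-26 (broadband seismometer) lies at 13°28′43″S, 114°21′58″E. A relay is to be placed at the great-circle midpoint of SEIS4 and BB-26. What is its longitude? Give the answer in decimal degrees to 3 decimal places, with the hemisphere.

141.728°E

SEIS4: φ = +1.50917°, λ = +168.28583°
BB-26: φ = -13.47861°, λ = +114.36611°
Bx = cos φ₂ cos Δλ = 0.572698,  By = cos φ₂ sin Δλ = -0.785933
φₘ = atan2(sin φ₁ + sin φ₂, √((cos φ₁ + Bx)² + By²)) = -6.70796°
λₘ = λ₁ + atan2(By, cos φ₁ + Bx) = 141.72786°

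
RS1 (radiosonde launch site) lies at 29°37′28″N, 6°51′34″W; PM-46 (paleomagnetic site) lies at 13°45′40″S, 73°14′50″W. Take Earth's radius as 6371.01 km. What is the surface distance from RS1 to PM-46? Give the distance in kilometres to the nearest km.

RS1: φ = +29.62444°, λ = -6.85944°
PM-46: φ = -13.76111°, λ = -73.24722°
Δφ = -43.3856°,  Δλ = -66.3878°
a = sin²(Δφ/2) + cos φ₁ cos φ₂ sin²(Δλ/2) = 0.389696
c = 2·arcsin(√a) = 1.348358 rad = 77.2552°
d = R·c = 6371.01 × 1.348358 = 8590.4 km

8590 km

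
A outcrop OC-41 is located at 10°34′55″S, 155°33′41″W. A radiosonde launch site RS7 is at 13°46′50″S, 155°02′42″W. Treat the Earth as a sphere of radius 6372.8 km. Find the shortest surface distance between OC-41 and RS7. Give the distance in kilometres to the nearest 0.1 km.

360.2 km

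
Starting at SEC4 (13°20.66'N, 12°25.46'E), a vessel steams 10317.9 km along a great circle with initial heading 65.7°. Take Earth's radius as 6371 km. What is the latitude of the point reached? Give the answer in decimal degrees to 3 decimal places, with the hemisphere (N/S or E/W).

22.873°N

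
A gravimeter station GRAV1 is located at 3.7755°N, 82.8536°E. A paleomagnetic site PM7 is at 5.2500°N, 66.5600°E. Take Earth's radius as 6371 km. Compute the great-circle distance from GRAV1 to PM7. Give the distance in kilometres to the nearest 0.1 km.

Δφ = 1.4745°,  Δλ = -16.2936°
a = sin²(Δφ/2) + cos φ₁ cos φ₂ sin²(Δλ/2) = 0.020120
c = 2·arcsin(√a) = 0.284647 rad = 16.3091°
d = R·c = 6371 × 0.284647 = 1813.5 km

1813.5 km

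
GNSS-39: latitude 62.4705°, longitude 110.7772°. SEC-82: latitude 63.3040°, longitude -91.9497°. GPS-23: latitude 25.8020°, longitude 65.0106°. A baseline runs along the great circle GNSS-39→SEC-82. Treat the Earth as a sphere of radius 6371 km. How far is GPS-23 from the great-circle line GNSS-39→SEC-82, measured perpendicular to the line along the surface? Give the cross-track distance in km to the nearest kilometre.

3729 km

δ₁₃ = central angle GNSS-39→GPS-23 = 0.828122 rad  (haversine)
θ₁₃ = bearing GNSS-39→GPS-23 = 241.124°,  θ₁₂ = bearing GNSS-39→SEC-82 = 12.539°
dₓₜ = R·arcsin(sin δ₁₃ · sin(θ₁₃ − θ₁₂)) = 6371·arcsin(0.73666·sin(228.585°)) = -3728.965 km
|dₓₜ| = 3728.965 km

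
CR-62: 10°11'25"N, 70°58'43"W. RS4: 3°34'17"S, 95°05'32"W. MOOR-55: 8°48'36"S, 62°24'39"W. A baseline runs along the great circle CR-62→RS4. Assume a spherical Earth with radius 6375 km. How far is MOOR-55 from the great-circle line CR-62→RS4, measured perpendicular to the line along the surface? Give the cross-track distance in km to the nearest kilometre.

2311 km

CR-62: φ = +10.19028°, λ = -70.97861°
RS4: φ = -3.57139°, λ = -95.09222°
MOOR-55: φ = -8.81000°, λ = -62.41083°
δ₁₃ = central angle CR-62→MOOR-55 = 0.363486 rad  (haversine)
θ₁₃ = bearing CR-62→MOOR-55 = 155.538°,  θ₁₂ = bearing CR-62→RS4 = 241.383°
dₓₜ = R·arcsin(sin δ₁₃ · sin(θ₁₃ − θ₁₂)) = 6375·arcsin(0.35554·sin(-85.844°)) = -2310.852 km
|dₓₜ| = 2310.852 km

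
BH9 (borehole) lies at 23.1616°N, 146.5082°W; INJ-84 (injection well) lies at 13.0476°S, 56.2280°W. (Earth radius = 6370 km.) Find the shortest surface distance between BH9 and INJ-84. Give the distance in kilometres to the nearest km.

10600 km

Δφ = -36.2092°,  Δλ = 90.2802°
a = sin²(Δφ/2) + cos φ₁ cos φ₂ sin²(Δλ/2) = 0.546589
c = 2·arcsin(√a) = 1.664109 rad = 95.3464°
d = R·c = 6370 × 1.664109 = 10600.4 km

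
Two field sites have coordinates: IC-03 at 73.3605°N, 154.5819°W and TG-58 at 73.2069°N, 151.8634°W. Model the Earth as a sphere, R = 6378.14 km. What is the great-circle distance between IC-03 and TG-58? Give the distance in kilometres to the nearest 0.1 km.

Δφ = -0.1536°,  Δλ = 2.7185°
a = sin²(Δφ/2) + cos φ₁ cos φ₂ sin²(Δλ/2) = 0.000048
c = 2·arcsin(√a) = 0.013907 rad = 0.7968°
d = R·c = 6378.14 × 0.013907 = 88.7 km

88.7 km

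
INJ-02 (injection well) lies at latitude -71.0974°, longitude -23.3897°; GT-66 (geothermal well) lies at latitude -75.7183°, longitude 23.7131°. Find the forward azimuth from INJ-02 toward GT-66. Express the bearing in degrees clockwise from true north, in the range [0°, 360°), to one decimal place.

Δλ = 47.1028°
y = sin Δλ · cos φ₂ = 0.180719
x = cos φ₁ sin φ₂ − sin φ₁ cos φ₂ cos Δλ = -0.155086
θ = atan2(y, x) = 130.6349° → 130.6349° (mod 360°)

130.6°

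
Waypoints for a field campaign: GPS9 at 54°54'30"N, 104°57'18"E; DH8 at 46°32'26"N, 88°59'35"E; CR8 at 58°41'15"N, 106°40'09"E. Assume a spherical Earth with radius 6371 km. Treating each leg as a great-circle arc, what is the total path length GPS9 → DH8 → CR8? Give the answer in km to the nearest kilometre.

3244 km

GPS9: φ = +54.90833°, λ = +104.95500°
DH8: φ = +46.54056°, λ = +88.99306°
CR8: φ = +58.68750°, λ = +106.66917°
GPS9→DH8: c = 0.228053 rad, d = 1452.93 km
DH8→CR8: c = 0.281160 rad, d = 1791.27 km
Total = 1452.93 + 1791.27 = 3244.20 km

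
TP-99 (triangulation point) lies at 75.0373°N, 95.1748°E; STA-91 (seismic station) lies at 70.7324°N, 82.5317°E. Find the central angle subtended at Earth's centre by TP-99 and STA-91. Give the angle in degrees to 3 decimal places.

5.667°

Δφ = -4.3049°,  Δλ = -12.6431°
a = sin²(Δφ/2) + cos φ₁ cos φ₂ sin²(Δλ/2) = 0.002444
c = 2·arcsin(√a) = 0.098905 rad = 5.6668°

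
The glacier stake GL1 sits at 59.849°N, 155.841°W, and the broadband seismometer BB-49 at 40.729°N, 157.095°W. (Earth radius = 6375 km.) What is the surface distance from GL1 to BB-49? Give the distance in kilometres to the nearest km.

2129 km

Δφ = -19.1200°,  Δλ = -1.2540°
a = sin²(Δφ/2) + cos φ₁ cos φ₂ sin²(Δλ/2) = 0.027628
c = 2·arcsin(√a) = 0.333985 rad = 19.1359°
d = R·c = 6375 × 0.333985 = 2129.2 km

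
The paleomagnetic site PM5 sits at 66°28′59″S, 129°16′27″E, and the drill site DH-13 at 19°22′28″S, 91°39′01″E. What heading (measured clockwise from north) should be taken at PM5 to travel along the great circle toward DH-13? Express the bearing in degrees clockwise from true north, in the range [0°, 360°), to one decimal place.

313.8°

PM5: φ = -66.48306°, λ = +129.27417°
DH-13: φ = -19.37444°, λ = +91.65028°
Δλ = -37.6239°
y = sin Δλ · cos φ₂ = -0.575905
x = cos φ₁ sin φ₂ − sin φ₁ cos φ₂ cos Δλ = 0.552752
θ = atan2(y, x) = -46.1752° → 313.8248° (mod 360°)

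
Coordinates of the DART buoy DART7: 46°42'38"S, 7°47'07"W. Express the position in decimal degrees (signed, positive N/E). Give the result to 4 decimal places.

-46.7106°, -7.7853°

lat: 46.7106° S → -46.7106°
lon: 7.7853° W → -7.7853°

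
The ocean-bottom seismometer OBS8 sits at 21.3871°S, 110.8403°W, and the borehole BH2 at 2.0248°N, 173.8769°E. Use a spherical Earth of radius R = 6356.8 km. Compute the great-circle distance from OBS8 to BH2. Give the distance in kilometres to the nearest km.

8552 km

Δφ = 23.4119°,  Δλ = -75.2828°
a = sin²(Δφ/2) + cos φ₁ cos φ₂ sin²(Δλ/2) = 0.388239
c = 2·arcsin(√a) = 1.345370 rad = 77.0840°
d = R·c = 6356.8 × 1.345370 = 8552.2 km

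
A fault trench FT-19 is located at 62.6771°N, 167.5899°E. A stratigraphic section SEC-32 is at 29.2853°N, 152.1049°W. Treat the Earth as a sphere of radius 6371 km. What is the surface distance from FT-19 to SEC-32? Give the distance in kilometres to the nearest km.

Δφ = -33.3918°,  Δλ = 40.3052°
a = sin²(Δφ/2) + cos φ₁ cos φ₂ sin²(Δλ/2) = 0.130055
c = 2·arcsin(√a) = 0.737890 rad = 42.2780°
d = R·c = 6371 × 0.737890 = 4701.1 km

4701 km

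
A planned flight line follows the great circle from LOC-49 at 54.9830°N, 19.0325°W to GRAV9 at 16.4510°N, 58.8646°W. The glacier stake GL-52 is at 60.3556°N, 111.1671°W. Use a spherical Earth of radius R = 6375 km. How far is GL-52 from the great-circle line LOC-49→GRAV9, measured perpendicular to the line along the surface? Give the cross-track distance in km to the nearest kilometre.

δ₁₃ = central angle LOC-49→GL-52 = 0.793696 rad  (haversine)
θ₁₃ = bearing LOC-49→GL-52 = 316.110°,  θ₁₂ = bearing LOC-49→GRAV9 = 234.347°
dₓₜ = R·arcsin(sin δ₁₃ · sin(θ₁₃ − θ₁₂)) = 6375·arcsin(0.71295·sin(81.763°)) = 4993.291 km
|dₓₜ| = 4993.291 km

4993 km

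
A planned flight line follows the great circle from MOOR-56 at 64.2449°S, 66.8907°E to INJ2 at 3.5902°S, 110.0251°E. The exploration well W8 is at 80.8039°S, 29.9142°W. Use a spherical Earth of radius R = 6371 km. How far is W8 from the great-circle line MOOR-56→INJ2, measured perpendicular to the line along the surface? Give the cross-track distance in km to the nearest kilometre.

δ₁₃ = central angle MOOR-56→W8 = 0.493130 rad  (haversine)
θ₁₃ = bearing MOOR-56→W8 = 199.586°,  θ₁₂ = bearing MOOR-56→INJ2 = 47.342°
dₓₜ = R·arcsin(sin δ₁₃ · sin(θ₁₃ − θ₁₂)) = 6371·arcsin(0.47339·sin(152.244°)) = 1416.161 km
|dₓₜ| = 1416.161 km

1416 km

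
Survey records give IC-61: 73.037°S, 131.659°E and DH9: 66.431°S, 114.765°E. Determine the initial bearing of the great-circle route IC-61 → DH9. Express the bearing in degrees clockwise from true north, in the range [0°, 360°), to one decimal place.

Δλ = -16.8940°
y = sin Δλ · cos φ₂ = -0.116198
x = cos φ₁ sin φ₂ − sin φ₁ cos φ₂ cos Δλ = 0.098536
θ = atan2(y, x) = -49.7021° → 310.2979° (mod 360°)

310.3°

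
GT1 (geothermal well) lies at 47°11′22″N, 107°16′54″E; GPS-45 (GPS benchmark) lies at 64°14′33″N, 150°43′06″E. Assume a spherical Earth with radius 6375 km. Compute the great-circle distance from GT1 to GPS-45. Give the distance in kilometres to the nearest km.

3220 km

GT1: φ = +47.18944°, λ = +107.28167°
GPS-45: φ = +64.24250°, λ = +150.71833°
Δφ = 17.0531°,  Δλ = 43.4367°
a = sin²(Δφ/2) + cos φ₁ cos φ₂ sin²(Δλ/2) = 0.062422
c = 2·arcsin(√a) = 0.505038 rad = 28.9366°
d = R·c = 6375 × 0.505038 = 3219.6 km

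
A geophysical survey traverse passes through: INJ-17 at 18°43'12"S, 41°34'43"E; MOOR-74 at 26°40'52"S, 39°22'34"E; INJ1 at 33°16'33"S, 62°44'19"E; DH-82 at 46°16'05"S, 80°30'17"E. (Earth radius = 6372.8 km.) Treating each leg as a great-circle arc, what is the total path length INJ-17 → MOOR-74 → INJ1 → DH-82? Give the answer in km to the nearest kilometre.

INJ-17: φ = -18.72000°, λ = +41.57861°
MOOR-74: φ = -26.68111°, λ = +39.37611°
INJ1: φ = -33.27583°, λ = +62.73861°
DH-82: φ = -46.26806°, λ = +80.50472°
INJ-17→MOOR-74: c = 0.143391 rad, d = 913.80 km
MOOR-74→INJ1: c = 0.370521 rad, d = 2361.26 km
INJ1→DH-82: c = 0.327534 rad, d = 2087.31 km
Total = 913.80 + 2361.26 + 2087.31 = 5362.37 km

5362 km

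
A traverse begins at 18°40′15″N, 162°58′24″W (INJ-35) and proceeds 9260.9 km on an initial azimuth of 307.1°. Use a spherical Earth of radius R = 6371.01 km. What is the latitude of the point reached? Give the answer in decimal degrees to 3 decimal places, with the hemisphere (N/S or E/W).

37.227°N

INJ-35: φ = +18.67083°, λ = -162.97333°
δ = d/R = 9260.9/6371.01 = 1.453600 rad
φ₂ = arcsin(sin φ₁ cos δ + cos φ₁ sin δ cos θ)
   = arcsin(0.32013·0.11693 + 0.94737·0.99314·0.60321) = 37.22708°
λ₂ = λ₁ + atan2(sin θ sin δ cos φ₁, cos δ − sin φ₁ sin φ₂) = 101.18756°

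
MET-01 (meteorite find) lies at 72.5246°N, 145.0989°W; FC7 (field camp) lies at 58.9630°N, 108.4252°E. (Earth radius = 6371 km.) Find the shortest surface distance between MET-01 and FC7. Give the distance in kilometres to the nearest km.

4375 km

Δφ = -13.5616°,  Δλ = -106.4759°
a = sin²(Δφ/2) + cos φ₁ cos φ₂ sin²(Δλ/2) = 0.113312
c = 2·arcsin(√a) = 0.686646 rad = 39.3419°
d = R·c = 6371 × 0.686646 = 4374.6 km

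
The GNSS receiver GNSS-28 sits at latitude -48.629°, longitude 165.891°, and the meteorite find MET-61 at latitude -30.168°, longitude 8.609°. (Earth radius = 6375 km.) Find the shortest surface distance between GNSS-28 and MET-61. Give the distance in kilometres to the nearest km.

10973 km

Δφ = 18.4610°,  Δλ = -157.2820°
a = sin²(Δφ/2) + cos φ₁ cos φ₂ sin²(Δλ/2) = 0.574977
c = 2·arcsin(√a) = 1.721318 rad = 98.6242°
d = R·c = 6375 × 1.721318 = 10973.4 km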